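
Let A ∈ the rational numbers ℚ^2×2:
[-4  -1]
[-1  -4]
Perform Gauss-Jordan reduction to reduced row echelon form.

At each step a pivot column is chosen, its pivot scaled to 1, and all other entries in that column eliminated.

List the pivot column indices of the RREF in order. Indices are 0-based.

pivot(0,0)=-4: scale R0 → (1, 1/4)
  clear (1,0): R1 −= (-1)R0 → (0, -15/4)
pivot(1,1)=-15/4: scale R1 → (0, 1)
  clear (0,1): R0 −= (1/4)R1 → (1, 0)

pivot columns: 0, 1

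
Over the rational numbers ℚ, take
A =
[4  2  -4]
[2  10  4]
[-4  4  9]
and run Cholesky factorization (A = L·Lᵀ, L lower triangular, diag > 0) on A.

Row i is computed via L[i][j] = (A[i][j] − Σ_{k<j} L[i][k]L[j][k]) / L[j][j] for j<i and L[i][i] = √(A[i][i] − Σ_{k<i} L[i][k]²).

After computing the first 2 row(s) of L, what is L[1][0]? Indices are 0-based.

L[1][0] = 1

Step 1: L[0][0] = √(4) = 2.
  L[1][0] = (2) / L[0][0] = 1.
Step 2: L[1][1] = √(9) = 3.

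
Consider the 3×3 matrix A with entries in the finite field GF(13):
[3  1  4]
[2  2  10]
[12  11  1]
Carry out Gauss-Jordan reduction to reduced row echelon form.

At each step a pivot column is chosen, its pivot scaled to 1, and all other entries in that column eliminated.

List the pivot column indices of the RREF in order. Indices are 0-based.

step 1: normalize row 0 (÷3) = (1, 9, 10)
  row 1: subtract 2×row0 = (0, 10, 3)
  row 2: subtract 12×row0 = (0, 7, 11)
step 2: normalize row 1 (÷10) = (0, 1, 12)
  row 0: subtract 9×row1 = (1, 0, 6)
  row 2: subtract 7×row1 = (0, 0, 5)
step 3: normalize row 2 (÷5) = (0, 0, 1)
  row 0: subtract 6×row2 = (1, 0, 0)
  row 1: subtract 12×row2 = (0, 1, 0)

pivot columns: 0, 1, 2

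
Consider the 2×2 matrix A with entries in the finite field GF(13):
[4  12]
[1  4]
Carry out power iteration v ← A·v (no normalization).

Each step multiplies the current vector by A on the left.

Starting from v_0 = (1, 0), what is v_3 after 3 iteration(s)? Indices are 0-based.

v_0 = (1, 0).
v_1 = A·v_0 = (4, 1).
v_2 = A·v_1 = (2, 8).
v_3 = A·v_2 = (0, 8).

v_3 = (0, 8)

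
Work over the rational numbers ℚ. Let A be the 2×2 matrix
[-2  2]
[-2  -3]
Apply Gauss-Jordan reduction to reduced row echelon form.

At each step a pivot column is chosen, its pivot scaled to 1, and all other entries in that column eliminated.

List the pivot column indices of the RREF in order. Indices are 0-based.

pivot columns: 0, 1

[1] R0 /= -2  ⇒  (1, -1)
     R1 -= -2·R0  ⇒  (0, -5)
[2] R1 /= -5  ⇒  (0, 1)
     R0 -= -1·R1  ⇒  (1, 0)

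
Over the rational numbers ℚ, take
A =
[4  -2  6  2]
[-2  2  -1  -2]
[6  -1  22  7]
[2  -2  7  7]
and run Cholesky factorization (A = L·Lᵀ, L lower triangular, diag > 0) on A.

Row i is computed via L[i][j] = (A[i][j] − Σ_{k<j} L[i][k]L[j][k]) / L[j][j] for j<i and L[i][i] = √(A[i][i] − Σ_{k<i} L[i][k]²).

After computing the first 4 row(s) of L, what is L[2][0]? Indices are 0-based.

L[2][0] = 3

Step 1: L[0][0] = √(4) = 2.
  L[1][0] = (-2) / L[0][0] = -1.
Step 2: L[1][1] = √(1) = 1.
  L[2][0] = (6) / L[0][0] = 3.
  L[2][1] = (2) / L[1][1] = 2.
Step 3: L[2][2] = √(9) = 3.
  L[3][0] = (2) / L[0][0] = 1.
  L[3][1] = (-1) / L[1][1] = -1.
  L[3][2] = (6) / L[2][2] = 2.
Step 4: L[3][3] = √(1) = 1.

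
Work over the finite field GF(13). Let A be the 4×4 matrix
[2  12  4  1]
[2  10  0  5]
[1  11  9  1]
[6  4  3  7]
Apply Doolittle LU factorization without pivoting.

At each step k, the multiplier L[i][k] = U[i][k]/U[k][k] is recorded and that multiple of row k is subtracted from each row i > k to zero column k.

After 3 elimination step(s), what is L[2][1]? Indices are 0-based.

k=0: U[0][0]=2
  eliminate (1,0): mult=1, new row 1: (0, 11, 9, 4); set L[1][0]=1
  eliminate (2,0): mult=7, new row 2: (0, 5, 7, 7); set L[2][0]=7
  eliminate (3,0): mult=3, new row 3: (0, 7, 4, 4); set L[3][0]=3
k=1: U[1][1]=11
  eliminate (2,1): mult=4, new row 2: (0, 0, 10, 4); set L[2][1]=4
  eliminate (3,1): mult=3, new row 3: (0, 0, 3, 5); set L[3][1]=3
k=2: U[2][2]=10
  eliminate (3,2): mult=12, new row 3: (0, 0, 0, 9); set L[3][2]=12

L[2][1] = 4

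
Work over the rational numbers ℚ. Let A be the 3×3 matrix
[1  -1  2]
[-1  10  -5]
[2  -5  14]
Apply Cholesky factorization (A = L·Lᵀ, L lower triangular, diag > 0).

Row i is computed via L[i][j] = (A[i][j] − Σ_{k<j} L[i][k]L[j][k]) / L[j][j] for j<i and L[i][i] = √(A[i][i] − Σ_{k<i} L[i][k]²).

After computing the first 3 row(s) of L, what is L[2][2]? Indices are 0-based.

L[2][2] = 3

Step 1: L[0][0] = √(1) = 1.
  L[1][0] = (-1) / L[0][0] = -1.
Step 2: L[1][1] = √(9) = 3.
  L[2][0] = (2) / L[0][0] = 2.
  L[2][1] = (-3) / L[1][1] = -1.
Step 3: L[2][2] = √(9) = 3.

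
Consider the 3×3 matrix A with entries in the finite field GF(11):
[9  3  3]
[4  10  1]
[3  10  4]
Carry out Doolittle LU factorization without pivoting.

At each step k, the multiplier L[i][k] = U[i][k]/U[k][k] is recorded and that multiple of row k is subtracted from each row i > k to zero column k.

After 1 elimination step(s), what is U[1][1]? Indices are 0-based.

[col 0] pivot 9
  R1 -= 9*R0 → (0, 5, 7)  (L[1][0] := 9)
  R2 -= 4*R0 → (0, 9, 3)  (L[2][0] := 4)

U[1][1] = 5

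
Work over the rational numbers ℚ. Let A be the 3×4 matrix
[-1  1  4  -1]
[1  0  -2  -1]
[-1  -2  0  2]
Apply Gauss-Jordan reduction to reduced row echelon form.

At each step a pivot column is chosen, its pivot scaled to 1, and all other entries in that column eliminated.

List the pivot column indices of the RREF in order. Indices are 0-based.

pivot columns: 0, 1, 2

pivot(0,0)=-1: scale R0 → (1, -1, -4, 1)
  clear (1,0): R1 −= (1)R0 → (0, 1, 2, -2)
  clear (2,0): R2 −= (-1)R0 → (0, -3, -4, 3)
pivot(1,1)=1: scale R1 → (0, 1, 2, -2)
  clear (0,1): R0 −= (-1)R1 → (1, 0, -2, -1)
  clear (2,1): R2 −= (-3)R1 → (0, 0, 2, -3)
pivot(2,2)=2: scale R2 → (0, 0, 1, -3/2)
  clear (0,2): R0 −= (-2)R2 → (1, 0, 0, -4)
  clear (1,2): R1 −= (2)R2 → (0, 1, 0, 1)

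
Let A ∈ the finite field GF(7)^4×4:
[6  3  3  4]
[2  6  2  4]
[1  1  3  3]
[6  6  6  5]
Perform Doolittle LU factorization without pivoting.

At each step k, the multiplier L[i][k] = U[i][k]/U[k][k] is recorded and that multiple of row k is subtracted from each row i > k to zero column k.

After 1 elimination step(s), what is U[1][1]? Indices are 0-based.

U[1][1] = 5

[col 0] pivot 6
  R1 -= 5*R0 → (0, 5, 1, 5)  (L[1][0] := 5)
  R2 -= 6*R0 → (0, 4, 6, 0)  (L[2][0] := 6)
  R3 -= 1*R0 → (0, 3, 3, 1)  (L[3][0] := 1)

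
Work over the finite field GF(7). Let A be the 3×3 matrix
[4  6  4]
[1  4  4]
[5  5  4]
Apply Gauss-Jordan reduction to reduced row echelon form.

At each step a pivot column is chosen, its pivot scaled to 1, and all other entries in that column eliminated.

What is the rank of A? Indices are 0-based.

[1] R0 /= 4  ⇒  (1, 5, 1)
     R1 -= 1·R0  ⇒  (0, 6, 3)
     R2 -= 5·R0  ⇒  (0, 1, 6)
[2] R1 /= 6  ⇒  (0, 1, 4)
     R0 -= 5·R1  ⇒  (1, 0, 2)
     R2 -= 1·R1  ⇒  (0, 0, 2)
[3] R2 /= 2  ⇒  (0, 0, 1)
     R0 -= 2·R2  ⇒  (1, 0, 0)
     R1 -= 4·R2  ⇒  (0, 1, 0)

rank = 3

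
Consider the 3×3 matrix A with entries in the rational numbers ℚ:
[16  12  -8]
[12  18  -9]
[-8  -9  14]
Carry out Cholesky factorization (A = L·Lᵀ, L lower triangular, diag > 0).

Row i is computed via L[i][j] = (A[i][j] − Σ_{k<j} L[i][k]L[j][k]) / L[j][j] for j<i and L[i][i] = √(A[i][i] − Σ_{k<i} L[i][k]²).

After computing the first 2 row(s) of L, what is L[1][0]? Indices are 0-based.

Step 1: L[0][0] = √(16) = 4.
  L[1][0] = (12) / L[0][0] = 3.
Step 2: L[1][1] = √(9) = 3.

L[1][0] = 3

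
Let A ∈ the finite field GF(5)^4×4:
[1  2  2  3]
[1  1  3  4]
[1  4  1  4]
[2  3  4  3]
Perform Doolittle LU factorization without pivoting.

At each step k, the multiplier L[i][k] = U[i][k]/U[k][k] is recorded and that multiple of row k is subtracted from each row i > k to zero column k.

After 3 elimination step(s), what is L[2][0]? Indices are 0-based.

[col 0] pivot 1
  R1 -= 1*R0 → (0, 4, 1, 1)  (L[1][0] := 1)
  R2 -= 1*R0 → (0, 2, 4, 1)  (L[2][0] := 1)
  R3 -= 2*R0 → (0, 4, 0, 2)  (L[3][0] := 2)
[col 1] pivot 4
  R2 -= 3*R1 → (0, 0, 1, 3)  (L[2][1] := 3)
  R3 -= 1*R1 → (0, 0, 4, 1)  (L[3][1] := 1)
[col 2] pivot 1
  R3 -= 4*R2 → (0, 0, 0, 4)  (L[3][2] := 4)

L[2][0] = 1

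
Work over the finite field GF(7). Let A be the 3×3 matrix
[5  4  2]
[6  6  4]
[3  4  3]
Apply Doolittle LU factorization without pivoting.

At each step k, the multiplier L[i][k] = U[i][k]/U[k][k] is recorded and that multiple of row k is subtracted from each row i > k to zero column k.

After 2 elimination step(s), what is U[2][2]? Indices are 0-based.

k=0: U[0][0]=5
  eliminate (1,0): mult=4, new row 1: (0, 4, 3); set L[1][0]=4
  eliminate (2,0): mult=2, new row 2: (0, 3, 6); set L[2][0]=2
k=1: U[1][1]=4
  eliminate (2,1): mult=6, new row 2: (0, 0, 2); set L[2][1]=6

U[2][2] = 2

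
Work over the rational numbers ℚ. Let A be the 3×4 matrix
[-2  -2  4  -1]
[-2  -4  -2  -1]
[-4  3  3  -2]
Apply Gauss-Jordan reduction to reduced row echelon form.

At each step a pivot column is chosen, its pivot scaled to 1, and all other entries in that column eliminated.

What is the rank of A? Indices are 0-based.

rank = 3

pivot(0,0)=-2: scale R0 → (1, 1, -2, 1/2)
  clear (1,0): R1 −= (-2)R0 → (0, -2, -6, 0)
  clear (2,0): R2 −= (-4)R0 → (0, 7, -5, 0)
pivot(1,1)=-2: scale R1 → (0, 1, 3, 0)
  clear (0,1): R0 −= (1)R1 → (1, 0, -5, 1/2)
  clear (2,1): R2 −= (7)R1 → (0, 0, -26, 0)
pivot(2,2)=-26: scale R2 → (0, 0, 1, 0)
  clear (0,2): R0 −= (-5)R2 → (1, 0, 0, 1/2)
  clear (1,2): R1 −= (3)R2 → (0, 1, 0, 0)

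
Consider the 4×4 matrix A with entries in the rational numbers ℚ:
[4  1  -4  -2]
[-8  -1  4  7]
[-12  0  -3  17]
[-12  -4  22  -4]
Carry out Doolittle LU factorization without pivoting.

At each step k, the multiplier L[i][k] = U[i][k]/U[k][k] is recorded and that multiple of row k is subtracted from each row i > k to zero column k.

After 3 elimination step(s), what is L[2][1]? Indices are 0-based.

L[2][1] = 3

Step 1: pivot at (0,0) is 4.
  row1 ← row1 − (-2)·row0  ⇒  L[1][0]=-2, U row1=(0, 1, -4, 3)
  row2 ← row2 − (-3)·row0  ⇒  L[2][0]=-3, U row2=(0, 3, -15, 11)
  row3 ← row3 − (-3)·row0  ⇒  L[3][0]=-3, U row3=(0, -1, 10, -10)
Step 2: pivot at (1,1) is 1.
  row2 ← row2 − (3)·row1  ⇒  L[2][1]=3, U row2=(0, 0, -3, 2)
  row3 ← row3 − (-1)·row1  ⇒  L[3][1]=-1, U row3=(0, 0, 6, -7)
Step 3: pivot at (2,2) is -3.
  row3 ← row3 − (-2)·row2  ⇒  L[3][2]=-2, U row3=(0, 0, 0, -3)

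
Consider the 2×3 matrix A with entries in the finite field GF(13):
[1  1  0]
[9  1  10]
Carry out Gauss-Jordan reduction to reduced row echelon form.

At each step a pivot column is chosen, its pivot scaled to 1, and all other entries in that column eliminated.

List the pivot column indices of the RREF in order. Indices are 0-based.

pivot columns: 0, 1

[1] R0 /= 1  ⇒  (1, 1, 0)
     R1 -= 9·R0  ⇒  (0, 5, 10)
[2] R1 /= 5  ⇒  (0, 1, 2)
     R0 -= 1·R1  ⇒  (1, 0, 11)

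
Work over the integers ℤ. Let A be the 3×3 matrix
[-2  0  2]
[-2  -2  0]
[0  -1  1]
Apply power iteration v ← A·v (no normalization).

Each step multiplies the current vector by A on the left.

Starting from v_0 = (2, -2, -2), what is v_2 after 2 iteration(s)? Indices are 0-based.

v_2 = (16, 16, 0)

v_0 = (2, -2, -2).
v_1 = A·v_0 = (-8, 0, 0).
v_2 = A·v_1 = (16, 16, 0).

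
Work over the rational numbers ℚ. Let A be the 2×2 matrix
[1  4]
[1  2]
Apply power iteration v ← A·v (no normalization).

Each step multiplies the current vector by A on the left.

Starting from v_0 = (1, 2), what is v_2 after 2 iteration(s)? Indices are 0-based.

v_0 = (1, 2).
v_1 = A·v_0 = (9, 5).
v_2 = A·v_1 = (29, 19).

v_2 = (29, 19)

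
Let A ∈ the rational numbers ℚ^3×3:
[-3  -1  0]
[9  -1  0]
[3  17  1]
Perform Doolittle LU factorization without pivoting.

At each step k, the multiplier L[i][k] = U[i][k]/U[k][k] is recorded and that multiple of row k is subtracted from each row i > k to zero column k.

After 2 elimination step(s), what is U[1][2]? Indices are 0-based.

U[1][2] = 0

[col 0] pivot -3
  R1 -= -3*R0 → (0, -4, 0)  (L[1][0] := -3)
  R2 -= -1*R0 → (0, 16, 1)  (L[2][0] := -1)
[col 1] pivot -4
  R2 -= -4*R1 → (0, 0, 1)  (L[2][1] := -4)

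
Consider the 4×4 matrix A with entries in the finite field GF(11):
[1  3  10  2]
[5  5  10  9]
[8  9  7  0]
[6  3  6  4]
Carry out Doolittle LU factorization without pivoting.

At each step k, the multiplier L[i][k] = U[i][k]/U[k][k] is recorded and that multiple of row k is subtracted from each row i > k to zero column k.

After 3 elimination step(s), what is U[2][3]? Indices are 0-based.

U[2][3] = 2

k=0: U[0][0]=1
  eliminate (1,0): mult=5, new row 1: (0, 1, 4, 10); set L[1][0]=5
  eliminate (2,0): mult=8, new row 2: (0, 7, 4, 6); set L[2][0]=8
  eliminate (3,0): mult=6, new row 3: (0, 7, 1, 3); set L[3][0]=6
k=1: U[1][1]=1
  eliminate (2,1): mult=7, new row 2: (0, 0, 9, 2); set L[2][1]=7
  eliminate (3,1): mult=7, new row 3: (0, 0, 6, 10); set L[3][1]=7
k=2: U[2][2]=9
  eliminate (3,2): mult=8, new row 3: (0, 0, 0, 5); set L[3][2]=8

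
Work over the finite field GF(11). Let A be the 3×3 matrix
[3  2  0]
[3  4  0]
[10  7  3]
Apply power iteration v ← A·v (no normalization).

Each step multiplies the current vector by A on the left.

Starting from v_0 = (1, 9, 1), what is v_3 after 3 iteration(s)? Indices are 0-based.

v_3 = (3, 1, 5)

v_0 = (1, 9, 1).
v_1 = A·v_0 = (10, 6, 10).
v_2 = A·v_1 = (9, 10, 7).
v_3 = A·v_2 = (3, 1, 5).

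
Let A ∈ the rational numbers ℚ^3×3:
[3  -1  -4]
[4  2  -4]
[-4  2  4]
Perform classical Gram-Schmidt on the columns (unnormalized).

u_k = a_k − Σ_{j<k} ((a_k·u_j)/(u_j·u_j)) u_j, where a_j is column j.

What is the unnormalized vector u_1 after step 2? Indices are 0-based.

Step 1: u_0 = a_0 = (3, 4, -4).
Step 2: u_1 = a_1 − (-3/41)·u_0 = (-32/41, 94/41, 70/41).

u_1 = (-32/41, 94/41, 70/41)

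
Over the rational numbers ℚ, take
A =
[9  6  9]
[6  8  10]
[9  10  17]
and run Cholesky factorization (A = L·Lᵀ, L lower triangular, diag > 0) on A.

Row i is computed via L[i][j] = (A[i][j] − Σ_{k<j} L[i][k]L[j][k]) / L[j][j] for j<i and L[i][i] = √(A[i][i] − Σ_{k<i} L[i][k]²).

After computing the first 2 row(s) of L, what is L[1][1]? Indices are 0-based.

L[1][1] = 2

Step 1: L[0][0] = √(9) = 3.
  L[1][0] = (6) / L[0][0] = 2.
Step 2: L[1][1] = √(4) = 2.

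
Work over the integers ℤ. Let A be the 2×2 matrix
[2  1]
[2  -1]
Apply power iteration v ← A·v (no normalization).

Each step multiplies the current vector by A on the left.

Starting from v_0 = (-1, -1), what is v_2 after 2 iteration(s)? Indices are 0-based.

v_0 = (-1, -1).
v_1 = A·v_0 = (-3, -1).
v_2 = A·v_1 = (-7, -5).

v_2 = (-7, -5)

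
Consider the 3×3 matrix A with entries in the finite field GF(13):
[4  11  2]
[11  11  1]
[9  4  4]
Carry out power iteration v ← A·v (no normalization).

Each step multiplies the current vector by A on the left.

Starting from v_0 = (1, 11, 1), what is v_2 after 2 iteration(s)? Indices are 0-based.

v_0 = (1, 11, 1).
v_1 = A·v_0 = (10, 3, 5).
v_2 = A·v_1 = (5, 5, 5).

v_2 = (5, 5, 5)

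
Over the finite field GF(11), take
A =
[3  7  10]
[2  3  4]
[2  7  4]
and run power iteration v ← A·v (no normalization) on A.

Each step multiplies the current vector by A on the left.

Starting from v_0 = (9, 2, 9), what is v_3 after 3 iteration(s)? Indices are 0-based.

v_0 = (9, 2, 9).
v_1 = A·v_0 = (10, 5, 2).
v_2 = A·v_1 = (8, 10, 8).
v_3 = A·v_2 = (9, 1, 8).

v_3 = (9, 1, 8)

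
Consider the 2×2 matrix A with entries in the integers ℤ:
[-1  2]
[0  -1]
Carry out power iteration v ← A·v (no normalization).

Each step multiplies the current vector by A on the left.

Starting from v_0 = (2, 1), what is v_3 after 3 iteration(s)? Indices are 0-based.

v_3 = (4, -1)

v_0 = (2, 1).
v_1 = A·v_0 = (0, -1).
v_2 = A·v_1 = (-2, 1).
v_3 = A·v_2 = (4, -1).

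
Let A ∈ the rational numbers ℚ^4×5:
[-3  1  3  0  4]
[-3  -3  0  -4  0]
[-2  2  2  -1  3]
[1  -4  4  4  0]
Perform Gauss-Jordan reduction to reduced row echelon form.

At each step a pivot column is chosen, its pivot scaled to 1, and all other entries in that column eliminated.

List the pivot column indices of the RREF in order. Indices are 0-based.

pivot columns: 0, 1, 2, 3

step 1: normalize row 0 (÷-3) = (1, -1/3, -1, 0, -4/3)
  row 1: subtract -3×row0 = (0, -4, -3, -4, -4)
  row 2: subtract -2×row0 = (0, 4/3, 0, -1, 1/3)
  row 3: subtract 1×row0 = (0, -11/3, 5, 4, 4/3)
step 2: normalize row 1 (÷-4) = (0, 1, 3/4, 1, 1)
  row 0: subtract -1/3×row1 = (1, 0, -3/4, 1/3, -1)
  row 2: subtract 4/3×row1 = (0, 0, -1, -7/3, -1)
  row 3: subtract -11/3×row1 = (0, 0, 31/4, 23/3, 5)
step 3: normalize row 2 (÷-1) = (0, 0, 1, 7/3, 1)
  row 0: subtract -3/4×row2 = (1, 0, 0, 25/12, -1/4)
  row 1: subtract 3/4×row2 = (0, 1, 0, -3/4, 1/4)
  row 3: subtract 31/4×row2 = (0, 0, 0, -125/12, -11/4)
step 4: normalize row 3 (÷-125/12) = (0, 0, 0, 1, 33/125)
  row 0: subtract 25/12×row3 = (1, 0, 0, 0, -4/5)
  row 1: subtract -3/4×row3 = (0, 1, 0, 0, 56/125)
  row 2: subtract 7/3×row3 = (0, 0, 1, 0, 48/125)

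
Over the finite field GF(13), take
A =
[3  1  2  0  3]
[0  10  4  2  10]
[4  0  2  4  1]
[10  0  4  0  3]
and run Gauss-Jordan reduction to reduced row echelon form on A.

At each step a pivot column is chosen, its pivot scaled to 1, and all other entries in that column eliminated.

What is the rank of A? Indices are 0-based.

rank = 4

step 1: normalize row 0 (÷3) = (1, 9, 5, 0, 1)
  row 2: subtract 4×row0 = (0, 3, 8, 4, 10)
  row 3: subtract 10×row0 = (0, 1, 6, 0, 6)
step 2: normalize row 1 (÷10) = (0, 1, 3, 8, 1)
  row 0: subtract 9×row1 = (1, 0, 4, 6, 5)
  row 2: subtract 3×row1 = (0, 0, 12, 6, 7)
  row 3: subtract 1×row1 = (0, 0, 3, 5, 5)
step 3: normalize row 2 (÷12) = (0, 0, 1, 7, 6)
  row 0: subtract 4×row2 = (1, 0, 0, 4, 7)
  row 1: subtract 3×row2 = (0, 1, 0, 0, 9)
  row 3: subtract 3×row2 = (0, 0, 0, 10, 0)
step 4: normalize row 3 (÷10) = (0, 0, 0, 1, 0)
  row 0: subtract 4×row3 = (1, 0, 0, 0, 7)
  row 2: subtract 7×row3 = (0, 0, 1, 0, 6)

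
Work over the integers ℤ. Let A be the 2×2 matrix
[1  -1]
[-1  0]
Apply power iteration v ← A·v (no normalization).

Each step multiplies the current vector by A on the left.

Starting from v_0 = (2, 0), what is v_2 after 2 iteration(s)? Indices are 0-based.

v_2 = (4, -2)

v_0 = (2, 0).
v_1 = A·v_0 = (2, -2).
v_2 = A·v_1 = (4, -2).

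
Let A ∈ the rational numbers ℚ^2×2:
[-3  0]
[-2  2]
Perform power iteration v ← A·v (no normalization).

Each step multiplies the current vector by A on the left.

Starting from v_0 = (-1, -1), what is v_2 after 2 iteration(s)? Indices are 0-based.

v_0 = (-1, -1).
v_1 = A·v_0 = (3, 0).
v_2 = A·v_1 = (-9, -6).

v_2 = (-9, -6)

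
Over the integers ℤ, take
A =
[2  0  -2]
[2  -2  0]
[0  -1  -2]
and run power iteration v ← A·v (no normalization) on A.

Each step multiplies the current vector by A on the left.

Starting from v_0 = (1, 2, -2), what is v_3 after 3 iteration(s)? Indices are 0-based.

v_0 = (1, 2, -2).
v_1 = A·v_0 = (6, -2, 2).
v_2 = A·v_1 = (8, 16, -2).
v_3 = A·v_2 = (20, -16, -12).

v_3 = (20, -16, -12)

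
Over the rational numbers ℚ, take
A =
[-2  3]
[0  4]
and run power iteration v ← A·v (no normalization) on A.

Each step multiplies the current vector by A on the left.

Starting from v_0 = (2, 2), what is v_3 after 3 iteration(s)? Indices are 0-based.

v_3 = (56, 128)

v_0 = (2, 2).
v_1 = A·v_0 = (2, 8).
v_2 = A·v_1 = (20, 32).
v_3 = A·v_2 = (56, 128).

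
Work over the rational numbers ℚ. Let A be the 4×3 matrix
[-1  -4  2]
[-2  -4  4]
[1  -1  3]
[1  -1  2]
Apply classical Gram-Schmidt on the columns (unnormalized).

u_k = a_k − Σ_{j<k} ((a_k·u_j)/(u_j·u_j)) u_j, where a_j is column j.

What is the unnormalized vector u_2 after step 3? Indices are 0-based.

u_2 = (-36/23, 30/23, 47/46, 1/46)

Step 1: u_0 = a_0 = (-1, -2, 1, 1).
Step 2: u_1 = a_1 − (10/7)·u_0 = (-18/7, -8/7, -17/7, -17/7).
Step 3: u_2 = a_2 − (-5/7)·u_0 − (-51/46)·u_1 = (-36/23, 30/23, 47/46, 1/46).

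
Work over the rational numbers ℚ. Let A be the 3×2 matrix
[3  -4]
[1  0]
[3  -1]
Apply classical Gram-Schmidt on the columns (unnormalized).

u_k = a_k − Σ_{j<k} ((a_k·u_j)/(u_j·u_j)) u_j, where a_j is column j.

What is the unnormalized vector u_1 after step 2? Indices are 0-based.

Step 1: u_0 = a_0 = (3, 1, 3).
Step 2: u_1 = a_1 − (-15/19)·u_0 = (-31/19, 15/19, 26/19).

u_1 = (-31/19, 15/19, 26/19)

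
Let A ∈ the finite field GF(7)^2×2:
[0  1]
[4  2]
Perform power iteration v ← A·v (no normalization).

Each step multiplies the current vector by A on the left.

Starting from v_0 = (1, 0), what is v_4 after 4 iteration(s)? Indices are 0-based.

v_4 = (4, 5)

v_0 = (1, 0).
v_1 = A·v_0 = (0, 4).
v_2 = A·v_1 = (4, 1).
v_3 = A·v_2 = (1, 4).
v_4 = A·v_3 = (4, 5).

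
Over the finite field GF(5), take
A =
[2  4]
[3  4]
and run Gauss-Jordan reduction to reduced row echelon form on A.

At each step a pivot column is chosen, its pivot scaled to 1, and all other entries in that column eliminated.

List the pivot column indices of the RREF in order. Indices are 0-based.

[1] R0 /= 2  ⇒  (1, 2)
     R1 -= 3·R0  ⇒  (0, 3)
[2] R1 /= 3  ⇒  (0, 1)
     R0 -= 2·R1  ⇒  (1, 0)

pivot columns: 0, 1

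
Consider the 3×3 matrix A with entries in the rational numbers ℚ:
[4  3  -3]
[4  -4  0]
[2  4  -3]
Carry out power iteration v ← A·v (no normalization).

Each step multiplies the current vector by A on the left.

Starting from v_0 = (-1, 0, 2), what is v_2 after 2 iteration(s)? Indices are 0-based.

v_0 = (-1, 0, 2).
v_1 = A·v_0 = (-10, -4, -8).
v_2 = A·v_1 = (-28, -24, -12).

v_2 = (-28, -24, -12)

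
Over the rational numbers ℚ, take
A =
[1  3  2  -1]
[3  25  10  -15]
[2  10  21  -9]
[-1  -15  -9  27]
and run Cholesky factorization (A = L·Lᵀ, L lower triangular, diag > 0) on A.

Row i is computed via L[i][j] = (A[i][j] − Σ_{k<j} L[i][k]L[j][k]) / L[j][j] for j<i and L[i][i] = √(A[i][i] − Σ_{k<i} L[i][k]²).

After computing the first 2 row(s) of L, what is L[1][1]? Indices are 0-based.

L[1][1] = 4

Step 1: L[0][0] = √(1) = 1.
  L[1][0] = (3) / L[0][0] = 3.
Step 2: L[1][1] = √(16) = 4.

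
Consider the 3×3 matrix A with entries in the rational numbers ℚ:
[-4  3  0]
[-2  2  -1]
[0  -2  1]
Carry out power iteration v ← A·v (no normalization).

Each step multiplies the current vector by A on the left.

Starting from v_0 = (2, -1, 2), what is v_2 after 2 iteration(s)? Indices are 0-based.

v_2 = (20, 2, 20)

v_0 = (2, -1, 2).
v_1 = A·v_0 = (-11, -8, 4).
v_2 = A·v_1 = (20, 2, 20).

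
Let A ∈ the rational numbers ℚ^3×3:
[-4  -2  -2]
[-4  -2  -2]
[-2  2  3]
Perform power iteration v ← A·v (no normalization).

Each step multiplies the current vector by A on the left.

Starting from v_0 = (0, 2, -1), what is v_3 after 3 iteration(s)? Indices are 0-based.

v_3 = (-66, -66, 9)

v_0 = (0, 2, -1).
v_1 = A·v_0 = (-2, -2, 1).
v_2 = A·v_1 = (10, 10, 3).
v_3 = A·v_2 = (-66, -66, 9).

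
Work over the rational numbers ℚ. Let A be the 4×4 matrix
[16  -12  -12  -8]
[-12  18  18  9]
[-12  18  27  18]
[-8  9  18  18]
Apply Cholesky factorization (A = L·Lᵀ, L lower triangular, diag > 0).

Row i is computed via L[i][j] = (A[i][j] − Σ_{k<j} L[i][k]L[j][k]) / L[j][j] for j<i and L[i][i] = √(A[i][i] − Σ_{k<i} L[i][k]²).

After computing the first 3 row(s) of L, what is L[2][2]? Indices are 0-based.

L[2][2] = 3

Step 1: L[0][0] = √(16) = 4.
  L[1][0] = (-12) / L[0][0] = -3.
Step 2: L[1][1] = √(9) = 3.
  L[2][0] = (-12) / L[0][0] = -3.
  L[2][1] = (9) / L[1][1] = 3.
Step 3: L[2][2] = √(9) = 3.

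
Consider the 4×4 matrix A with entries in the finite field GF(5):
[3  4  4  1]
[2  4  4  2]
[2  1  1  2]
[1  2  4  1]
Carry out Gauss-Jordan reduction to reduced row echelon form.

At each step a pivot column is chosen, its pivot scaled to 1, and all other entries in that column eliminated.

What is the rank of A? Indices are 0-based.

rank = 4

[1] R0 /= 3  ⇒  (1, 3, 3, 2)
     R1 -= 2·R0  ⇒  (0, 3, 3, 3)
     R2 -= 2·R0  ⇒  (0, 0, 0, 3)
     R3 -= 1·R0  ⇒  (0, 4, 1, 4)
[2] R1 /= 3  ⇒  (0, 1, 1, 1)
     R0 -= 3·R1  ⇒  (1, 0, 0, 4)
     R3 -= 4·R1  ⇒  (0, 0, 2, 0)
[3] R2 <-> R3
[3] R2 /= 2  ⇒  (0, 0, 1, 0)
     R1 -= 1·R2  ⇒  (0, 1, 0, 1)
[4] R3 /= 3  ⇒  (0, 0, 0, 1)
     R0 -= 4·R3  ⇒  (1, 0, 0, 0)
     R1 -= 1·R3  ⇒  (0, 1, 0, 0)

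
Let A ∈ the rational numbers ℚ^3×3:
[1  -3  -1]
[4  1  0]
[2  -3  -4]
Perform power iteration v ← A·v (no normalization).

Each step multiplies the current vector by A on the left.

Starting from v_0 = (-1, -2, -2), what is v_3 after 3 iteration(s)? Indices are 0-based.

v_3 = (-37, 74, 24)

v_0 = (-1, -2, -2).
v_1 = A·v_0 = (7, -6, 12).
v_2 = A·v_1 = (13, 22, -16).
v_3 = A·v_2 = (-37, 74, 24).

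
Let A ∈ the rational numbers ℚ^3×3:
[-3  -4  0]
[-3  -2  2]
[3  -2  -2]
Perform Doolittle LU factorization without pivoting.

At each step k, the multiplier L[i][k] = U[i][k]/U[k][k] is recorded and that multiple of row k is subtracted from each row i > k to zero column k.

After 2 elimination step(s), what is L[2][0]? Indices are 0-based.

k=0: U[0][0]=-3
  eliminate (1,0): mult=1, new row 1: (0, 2, 2); set L[1][0]=1
  eliminate (2,0): mult=-1, new row 2: (0, -6, -2); set L[2][0]=-1
k=1: U[1][1]=2
  eliminate (2,1): mult=-3, new row 2: (0, 0, 4); set L[2][1]=-3

L[2][0] = -1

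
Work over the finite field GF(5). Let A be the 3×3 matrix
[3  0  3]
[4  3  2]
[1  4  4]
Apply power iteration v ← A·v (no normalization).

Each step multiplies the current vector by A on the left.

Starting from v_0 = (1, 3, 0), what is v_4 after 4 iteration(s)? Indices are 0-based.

v_0 = (1, 3, 0).
v_1 = A·v_0 = (3, 3, 3).
v_2 = A·v_1 = (3, 2, 2).
v_3 = A·v_2 = (0, 2, 4).
v_4 = A·v_3 = (2, 4, 4).

v_4 = (2, 4, 4)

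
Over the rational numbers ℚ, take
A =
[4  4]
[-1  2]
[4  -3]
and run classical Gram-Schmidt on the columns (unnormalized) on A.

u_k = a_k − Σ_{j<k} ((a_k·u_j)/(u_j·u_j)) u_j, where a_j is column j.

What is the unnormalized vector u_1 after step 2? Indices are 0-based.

Step 1: u_0 = a_0 = (4, -1, 4).
Step 2: u_1 = a_1 − (2/33)·u_0 = (124/33, 68/33, -107/33).

u_1 = (124/33, 68/33, -107/33)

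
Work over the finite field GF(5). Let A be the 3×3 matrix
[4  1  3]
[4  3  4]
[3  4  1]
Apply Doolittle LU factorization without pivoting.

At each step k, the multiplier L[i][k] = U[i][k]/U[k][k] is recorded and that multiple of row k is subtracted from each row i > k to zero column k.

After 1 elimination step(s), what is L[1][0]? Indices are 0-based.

Step 1: pivot at (0,0) is 4.
  row1 ← row1 − (1)·row0  ⇒  L[1][0]=1, U row1=(0, 2, 1)
  row2 ← row2 − (2)·row0  ⇒  L[2][0]=2, U row2=(0, 2, 0)

L[1][0] = 1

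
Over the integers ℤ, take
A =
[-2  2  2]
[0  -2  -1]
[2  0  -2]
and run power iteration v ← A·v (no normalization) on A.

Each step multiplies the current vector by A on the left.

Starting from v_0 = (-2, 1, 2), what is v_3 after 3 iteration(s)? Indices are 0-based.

v_3 = (192, -68, -160)

v_0 = (-2, 1, 2).
v_1 = A·v_0 = (10, -4, -8).
v_2 = A·v_1 = (-44, 16, 36).
v_3 = A·v_2 = (192, -68, -160).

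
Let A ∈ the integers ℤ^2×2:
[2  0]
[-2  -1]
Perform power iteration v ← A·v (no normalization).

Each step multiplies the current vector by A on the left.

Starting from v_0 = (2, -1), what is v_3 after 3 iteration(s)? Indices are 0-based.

v_3 = (16, -11)

v_0 = (2, -1).
v_1 = A·v_0 = (4, -3).
v_2 = A·v_1 = (8, -5).
v_3 = A·v_2 = (16, -11).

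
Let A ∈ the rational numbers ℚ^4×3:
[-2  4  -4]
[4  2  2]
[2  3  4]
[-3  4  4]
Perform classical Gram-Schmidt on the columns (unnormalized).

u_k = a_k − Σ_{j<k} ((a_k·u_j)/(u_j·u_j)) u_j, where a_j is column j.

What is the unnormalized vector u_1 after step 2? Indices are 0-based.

u_1 = (40/11, 30/11, 37/11, 38/11)

Step 1: u_0 = a_0 = (-2, 4, 2, -3).
Step 2: u_1 = a_1 − (-2/11)·u_0 = (40/11, 30/11, 37/11, 38/11).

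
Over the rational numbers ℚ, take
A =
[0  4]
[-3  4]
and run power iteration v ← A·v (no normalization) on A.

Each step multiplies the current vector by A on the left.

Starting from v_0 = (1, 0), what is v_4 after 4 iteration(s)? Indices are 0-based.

v_0 = (1, 0).
v_1 = A·v_0 = (0, -3).
v_2 = A·v_1 = (-12, -12).
v_3 = A·v_2 = (-48, -12).
v_4 = A·v_3 = (-48, 96).

v_4 = (-48, 96)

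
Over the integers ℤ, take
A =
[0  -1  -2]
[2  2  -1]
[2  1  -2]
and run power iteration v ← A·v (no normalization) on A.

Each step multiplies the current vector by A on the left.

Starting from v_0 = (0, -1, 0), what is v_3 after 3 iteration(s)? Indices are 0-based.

v_0 = (0, -1, 0).
v_1 = A·v_0 = (1, -2, -1).
v_2 = A·v_1 = (4, -1, 2).
v_3 = A·v_2 = (-3, 4, 3).

v_3 = (-3, 4, 3)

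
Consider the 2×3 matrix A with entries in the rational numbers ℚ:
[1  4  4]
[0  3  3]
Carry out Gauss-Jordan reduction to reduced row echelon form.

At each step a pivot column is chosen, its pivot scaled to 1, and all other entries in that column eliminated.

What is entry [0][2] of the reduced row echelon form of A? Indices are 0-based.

M[0][2] = 0

pivot(0,0)=1: scale R0 → (1, 4, 4)
pivot(1,1)=3: scale R1 → (0, 1, 1)
  clear (0,1): R0 −= (4)R1 → (1, 0, 0)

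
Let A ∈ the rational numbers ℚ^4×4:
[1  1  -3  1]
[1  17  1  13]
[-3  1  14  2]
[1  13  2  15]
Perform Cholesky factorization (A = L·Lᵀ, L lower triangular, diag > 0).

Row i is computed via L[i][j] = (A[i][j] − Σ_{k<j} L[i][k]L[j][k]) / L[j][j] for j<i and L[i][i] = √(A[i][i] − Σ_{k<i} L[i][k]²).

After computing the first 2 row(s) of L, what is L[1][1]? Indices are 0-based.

L[1][1] = 4

Step 1: L[0][0] = √(1) = 1.
  L[1][0] = (1) / L[0][0] = 1.
Step 2: L[1][1] = √(16) = 4.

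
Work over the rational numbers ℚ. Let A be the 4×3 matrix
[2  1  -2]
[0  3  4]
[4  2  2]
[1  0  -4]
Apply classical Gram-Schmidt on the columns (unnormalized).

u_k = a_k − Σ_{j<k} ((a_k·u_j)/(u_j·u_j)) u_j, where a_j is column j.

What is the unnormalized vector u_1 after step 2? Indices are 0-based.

u_1 = (1/21, 3, 2/21, -10/21)

Step 1: u_0 = a_0 = (2, 0, 4, 1).
Step 2: u_1 = a_1 − (10/21)·u_0 = (1/21, 3, 2/21, -10/21).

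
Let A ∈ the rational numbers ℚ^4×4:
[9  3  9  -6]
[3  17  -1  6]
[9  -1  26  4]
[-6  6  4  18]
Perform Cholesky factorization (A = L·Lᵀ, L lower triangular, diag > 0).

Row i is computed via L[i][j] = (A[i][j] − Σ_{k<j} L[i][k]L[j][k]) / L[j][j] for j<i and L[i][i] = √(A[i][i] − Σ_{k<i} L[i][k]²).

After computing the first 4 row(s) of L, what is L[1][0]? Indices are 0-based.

L[1][0] = 1

Step 1: L[0][0] = √(9) = 3.
  L[1][0] = (3) / L[0][0] = 1.
Step 2: L[1][1] = √(16) = 4.
  L[2][0] = (9) / L[0][0] = 3.
  L[2][1] = (-4) / L[1][1] = -1.
Step 3: L[2][2] = √(16) = 4.
  L[3][0] = (-6) / L[0][0] = -2.
  L[3][1] = (8) / L[1][1] = 2.
  L[3][2] = (12) / L[2][2] = 3.
Step 4: L[3][3] = √(1) = 1.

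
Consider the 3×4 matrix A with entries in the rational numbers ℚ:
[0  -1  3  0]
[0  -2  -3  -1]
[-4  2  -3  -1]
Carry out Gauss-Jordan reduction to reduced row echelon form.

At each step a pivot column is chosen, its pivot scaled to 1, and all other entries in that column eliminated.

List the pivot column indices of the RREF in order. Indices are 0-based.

step 1: exchange rows 0,2
step 1: normalize row 0 (÷-4) = (1, -1/2, 3/4, 1/4)
step 2: normalize row 1 (÷-2) = (0, 1, 3/2, 1/2)
  row 0: subtract -1/2×row1 = (1, 0, 3/2, 1/2)
  row 2: subtract -1×row1 = (0, 0, 9/2, 1/2)
step 3: normalize row 2 (÷9/2) = (0, 0, 1, 1/9)
  row 0: subtract 3/2×row2 = (1, 0, 0, 1/3)
  row 1: subtract 3/2×row2 = (0, 1, 0, 1/3)

pivot columns: 0, 1, 2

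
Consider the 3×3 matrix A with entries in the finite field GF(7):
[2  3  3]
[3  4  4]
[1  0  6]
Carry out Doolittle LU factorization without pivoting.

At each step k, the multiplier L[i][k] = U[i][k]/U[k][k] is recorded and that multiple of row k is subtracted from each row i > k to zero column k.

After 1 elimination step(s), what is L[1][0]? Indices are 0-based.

L[1][0] = 5

k=0: U[0][0]=2
  eliminate (1,0): mult=5, new row 1: (0, 3, 3); set L[1][0]=5
  eliminate (2,0): mult=4, new row 2: (0, 2, 1); set L[2][0]=4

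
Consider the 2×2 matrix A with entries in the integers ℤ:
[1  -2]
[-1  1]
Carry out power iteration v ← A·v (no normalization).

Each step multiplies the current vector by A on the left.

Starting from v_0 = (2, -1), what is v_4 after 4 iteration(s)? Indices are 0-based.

v_4 = (58, -41)

v_0 = (2, -1).
v_1 = A·v_0 = (4, -3).
v_2 = A·v_1 = (10, -7).
v_3 = A·v_2 = (24, -17).
v_4 = A·v_3 = (58, -41).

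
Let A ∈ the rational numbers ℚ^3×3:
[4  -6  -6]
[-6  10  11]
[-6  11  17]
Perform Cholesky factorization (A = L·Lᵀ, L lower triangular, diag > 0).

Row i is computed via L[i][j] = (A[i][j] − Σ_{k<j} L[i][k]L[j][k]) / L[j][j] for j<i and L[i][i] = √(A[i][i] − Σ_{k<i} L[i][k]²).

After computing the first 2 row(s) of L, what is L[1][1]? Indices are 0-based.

Step 1: L[0][0] = √(4) = 2.
  L[1][0] = (-6) / L[0][0] = -3.
Step 2: L[1][1] = √(1) = 1.

L[1][1] = 1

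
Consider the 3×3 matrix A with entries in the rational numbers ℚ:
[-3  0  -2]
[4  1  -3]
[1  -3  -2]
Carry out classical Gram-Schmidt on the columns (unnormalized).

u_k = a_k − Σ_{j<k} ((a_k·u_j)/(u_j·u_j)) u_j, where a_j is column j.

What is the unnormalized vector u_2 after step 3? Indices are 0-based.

u_2 = (-767/259, -531/259, -177/259)

Step 1: u_0 = a_0 = (-3, 4, 1).
Step 2: u_1 = a_1 − (1/26)·u_0 = (3/26, 11/13, -79/26).
Step 3: u_2 = a_2 − (-4/13)·u_0 − (86/259)·u_1 = (-767/259, -531/259, -177/259).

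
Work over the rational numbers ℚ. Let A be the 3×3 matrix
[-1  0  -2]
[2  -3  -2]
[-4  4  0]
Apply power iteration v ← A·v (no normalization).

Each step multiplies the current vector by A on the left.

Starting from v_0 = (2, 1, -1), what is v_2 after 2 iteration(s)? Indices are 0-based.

v_2 = (8, -1, 12)

v_0 = (2, 1, -1).
v_1 = A·v_0 = (0, 3, -4).
v_2 = A·v_1 = (8, -1, 12).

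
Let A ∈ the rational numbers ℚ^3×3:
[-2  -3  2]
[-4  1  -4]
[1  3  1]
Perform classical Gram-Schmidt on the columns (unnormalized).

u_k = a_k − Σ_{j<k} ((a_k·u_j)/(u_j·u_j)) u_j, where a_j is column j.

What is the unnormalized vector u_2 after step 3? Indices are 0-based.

u_2 = (338/187, -78/187, 364/187)

Step 1: u_0 = a_0 = (-2, -4, 1).
Step 2: u_1 = a_1 − (5/21)·u_0 = (-53/21, 41/21, 58/21).
Step 3: u_2 = a_2 − (13/21)·u_0 − (-106/187)·u_1 = (338/187, -78/187, 364/187).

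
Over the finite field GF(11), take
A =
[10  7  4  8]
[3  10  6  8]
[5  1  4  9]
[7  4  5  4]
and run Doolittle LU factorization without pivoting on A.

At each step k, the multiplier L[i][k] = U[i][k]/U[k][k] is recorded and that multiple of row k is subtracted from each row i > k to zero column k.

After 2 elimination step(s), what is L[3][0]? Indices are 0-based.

k=0: U[0][0]=10
  eliminate (1,0): mult=8, new row 1: (0, 9, 7, 10); set L[1][0]=8
  eliminate (2,0): mult=6, new row 2: (0, 3, 2, 5); set L[2][0]=6
  eliminate (3,0): mult=4, new row 3: (0, 9, 0, 5); set L[3][0]=4
k=1: U[1][1]=9
  eliminate (2,1): mult=4, new row 2: (0, 0, 7, 9); set L[2][1]=4
  eliminate (3,1): mult=1, new row 3: (0, 0, 4, 6); set L[3][1]=1

L[3][0] = 4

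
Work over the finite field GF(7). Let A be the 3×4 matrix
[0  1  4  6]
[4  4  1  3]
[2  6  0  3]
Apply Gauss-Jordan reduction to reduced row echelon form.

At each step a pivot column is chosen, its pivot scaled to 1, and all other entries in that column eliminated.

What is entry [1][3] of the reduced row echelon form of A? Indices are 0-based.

M[1][3] = 5

[1] R0 <-> R1
[1] R0 /= 4  ⇒  (1, 1, 2, 6)
     R2 -= 2·R0  ⇒  (0, 4, 3, 5)
[2] R1 /= 1  ⇒  (0, 1, 4, 6)
     R0 -= 1·R1  ⇒  (1, 0, 5, 0)
     R2 -= 4·R1  ⇒  (0, 0, 1, 2)
[3] R2 /= 1  ⇒  (0, 0, 1, 2)
     R0 -= 5·R2  ⇒  (1, 0, 0, 4)
     R1 -= 4·R2  ⇒  (0, 1, 0, 5)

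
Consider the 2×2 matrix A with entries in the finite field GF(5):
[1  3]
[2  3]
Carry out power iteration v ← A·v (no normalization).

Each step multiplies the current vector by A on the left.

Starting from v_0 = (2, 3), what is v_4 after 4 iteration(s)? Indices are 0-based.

v_0 = (2, 3).
v_1 = A·v_0 = (1, 3).
v_2 = A·v_1 = (0, 1).
v_3 = A·v_2 = (3, 3).
v_4 = A·v_3 = (2, 0).

v_4 = (2, 0)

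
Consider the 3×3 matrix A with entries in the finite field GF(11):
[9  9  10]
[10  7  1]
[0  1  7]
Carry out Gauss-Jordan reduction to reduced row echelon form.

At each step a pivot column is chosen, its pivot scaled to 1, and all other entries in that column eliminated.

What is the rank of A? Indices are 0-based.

[1] R0 /= 9  ⇒  (1, 1, 6)
     R1 -= 10·R0  ⇒  (0, 8, 7)
[2] R1 /= 8  ⇒  (0, 1, 5)
     R0 -= 1·R1  ⇒  (1, 0, 1)
     R2 -= 1·R1  ⇒  (0, 0, 2)
[3] R2 /= 2  ⇒  (0, 0, 1)
     R0 -= 1·R2  ⇒  (1, 0, 0)
     R1 -= 5·R2  ⇒  (0, 1, 0)

rank = 3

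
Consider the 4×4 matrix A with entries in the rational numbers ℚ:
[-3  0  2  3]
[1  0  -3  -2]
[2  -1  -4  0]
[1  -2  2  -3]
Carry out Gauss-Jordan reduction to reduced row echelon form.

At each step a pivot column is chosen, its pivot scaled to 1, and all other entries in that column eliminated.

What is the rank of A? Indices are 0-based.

[1] R0 /= -3  ⇒  (1, 0, -2/3, -1)
     R1 -= 1·R0  ⇒  (0, 0, -7/3, -1)
     R2 -= 2·R0  ⇒  (0, -1, -8/3, 2)
     R3 -= 1·R0  ⇒  (0, -2, 8/3, -2)
[2] R1 <-> R2
[2] R1 /= -1  ⇒  (0, 1, 8/3, -2)
     R3 -= -2·R1  ⇒  (0, 0, 8, -6)
[3] R2 /= -7/3  ⇒  (0, 0, 1, 3/7)
     R0 -= -2/3·R2  ⇒  (1, 0, 0, -5/7)
     R1 -= 8/3·R2  ⇒  (0, 1, 0, -22/7)
     R3 -= 8·R2  ⇒  (0, 0, 0, -66/7)
[4] R3 /= -66/7  ⇒  (0, 0, 0, 1)
     R0 -= -5/7·R3  ⇒  (1, 0, 0, 0)
     R1 -= -22/7·R3  ⇒  (0, 1, 0, 0)
     R2 -= 3/7·R3  ⇒  (0, 0, 1, 0)

rank = 4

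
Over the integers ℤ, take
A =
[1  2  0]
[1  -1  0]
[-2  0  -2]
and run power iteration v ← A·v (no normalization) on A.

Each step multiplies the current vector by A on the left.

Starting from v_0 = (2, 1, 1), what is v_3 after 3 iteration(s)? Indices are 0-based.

v_0 = (2, 1, 1).
v_1 = A·v_0 = (4, 1, -6).
v_2 = A·v_1 = (6, 3, 4).
v_3 = A·v_2 = (12, 3, -20).

v_3 = (12, 3, -20)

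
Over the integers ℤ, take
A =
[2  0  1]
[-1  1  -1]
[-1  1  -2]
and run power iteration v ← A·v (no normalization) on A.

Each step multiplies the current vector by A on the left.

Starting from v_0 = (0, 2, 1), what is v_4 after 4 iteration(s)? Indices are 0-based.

v_4 = (6, -4, -2)

v_0 = (0, 2, 1).
v_1 = A·v_0 = (1, 1, 0).
v_2 = A·v_1 = (2, 0, 0).
v_3 = A·v_2 = (4, -2, -2).
v_4 = A·v_3 = (6, -4, -2).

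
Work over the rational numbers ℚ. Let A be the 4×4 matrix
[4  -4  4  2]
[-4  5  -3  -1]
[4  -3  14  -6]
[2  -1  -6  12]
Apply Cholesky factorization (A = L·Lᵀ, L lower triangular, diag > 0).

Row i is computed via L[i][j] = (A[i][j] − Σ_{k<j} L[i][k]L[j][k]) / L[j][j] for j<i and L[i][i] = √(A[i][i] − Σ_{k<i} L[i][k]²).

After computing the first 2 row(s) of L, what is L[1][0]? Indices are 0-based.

Step 1: L[0][0] = √(4) = 2.
  L[1][0] = (-4) / L[0][0] = -2.
Step 2: L[1][1] = √(1) = 1.

L[1][0] = -2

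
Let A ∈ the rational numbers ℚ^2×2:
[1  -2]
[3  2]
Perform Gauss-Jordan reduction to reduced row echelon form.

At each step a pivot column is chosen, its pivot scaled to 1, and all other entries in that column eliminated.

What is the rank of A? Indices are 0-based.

step 1: normalize row 0 (÷1) = (1, -2)
  row 1: subtract 3×row0 = (0, 8)
step 2: normalize row 1 (÷8) = (0, 1)
  row 0: subtract -2×row1 = (1, 0)

rank = 2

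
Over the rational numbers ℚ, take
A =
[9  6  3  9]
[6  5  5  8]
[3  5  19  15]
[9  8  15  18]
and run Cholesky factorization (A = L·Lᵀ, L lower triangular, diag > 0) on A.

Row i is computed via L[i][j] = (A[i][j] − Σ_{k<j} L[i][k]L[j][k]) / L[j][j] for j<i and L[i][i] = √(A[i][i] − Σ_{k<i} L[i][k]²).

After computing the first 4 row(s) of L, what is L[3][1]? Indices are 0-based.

L[3][1] = 2

Step 1: L[0][0] = √(9) = 3.
  L[1][0] = (6) / L[0][0] = 2.
Step 2: L[1][1] = √(1) = 1.
  L[2][0] = (3) / L[0][0] = 1.
  L[2][1] = (3) / L[1][1] = 3.
Step 3: L[2][2] = √(9) = 3.
  L[3][0] = (9) / L[0][0] = 3.
  L[3][1] = (2) / L[1][1] = 2.
  L[3][2] = (6) / L[2][2] = 2.
Step 4: L[3][3] = √(1) = 1.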